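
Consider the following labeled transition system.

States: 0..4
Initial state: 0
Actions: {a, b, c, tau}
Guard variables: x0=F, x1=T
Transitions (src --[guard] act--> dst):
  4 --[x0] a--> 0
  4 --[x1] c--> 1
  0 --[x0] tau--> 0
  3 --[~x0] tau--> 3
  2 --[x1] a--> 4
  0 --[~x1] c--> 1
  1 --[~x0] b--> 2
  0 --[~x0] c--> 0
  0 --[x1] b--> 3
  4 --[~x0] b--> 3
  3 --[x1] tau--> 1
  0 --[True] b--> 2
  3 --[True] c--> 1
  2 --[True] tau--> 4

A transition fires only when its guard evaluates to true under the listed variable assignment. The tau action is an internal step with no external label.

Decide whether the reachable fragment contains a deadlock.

Answer: DEADLOCK-FREE

Working:
Reachable = {0,1,2,3,4}
  0: b→2  b→3  c→0  [3 out]
  1: b→2  [1 out]
  2: a→4  tau→4  [2 out]
  3: c→1  tau→1  tau→3  [3 out]
  4: b→3  c→1  [2 out]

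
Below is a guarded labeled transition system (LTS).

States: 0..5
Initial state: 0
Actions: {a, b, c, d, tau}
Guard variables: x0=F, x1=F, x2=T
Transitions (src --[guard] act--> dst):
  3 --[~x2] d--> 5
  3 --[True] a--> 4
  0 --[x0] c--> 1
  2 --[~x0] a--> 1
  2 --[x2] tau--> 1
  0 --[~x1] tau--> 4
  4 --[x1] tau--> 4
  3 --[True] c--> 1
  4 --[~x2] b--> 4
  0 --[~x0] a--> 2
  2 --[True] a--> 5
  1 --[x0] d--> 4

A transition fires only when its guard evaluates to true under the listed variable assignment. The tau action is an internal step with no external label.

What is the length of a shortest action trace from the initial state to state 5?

Answer: 2

Analysis:
Breadth-first toward 5:
  depth 0: {0}
  depth 1: {2,4}
  depth 2: {1,5}
first hit 5 at d=2 via a·a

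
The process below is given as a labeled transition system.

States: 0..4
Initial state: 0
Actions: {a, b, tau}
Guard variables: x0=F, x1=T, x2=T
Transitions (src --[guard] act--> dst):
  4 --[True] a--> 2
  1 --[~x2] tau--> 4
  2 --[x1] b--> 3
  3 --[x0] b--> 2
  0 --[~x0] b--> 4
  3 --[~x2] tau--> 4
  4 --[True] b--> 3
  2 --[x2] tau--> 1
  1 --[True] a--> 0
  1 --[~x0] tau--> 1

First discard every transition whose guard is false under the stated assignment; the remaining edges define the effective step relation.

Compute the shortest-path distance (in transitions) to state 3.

Answer: 2

Working:
Layered search for 3:
  L0 = {0}
  L1 = {4}
  L2 = {2,3}
3 enters at depth 2; path b·b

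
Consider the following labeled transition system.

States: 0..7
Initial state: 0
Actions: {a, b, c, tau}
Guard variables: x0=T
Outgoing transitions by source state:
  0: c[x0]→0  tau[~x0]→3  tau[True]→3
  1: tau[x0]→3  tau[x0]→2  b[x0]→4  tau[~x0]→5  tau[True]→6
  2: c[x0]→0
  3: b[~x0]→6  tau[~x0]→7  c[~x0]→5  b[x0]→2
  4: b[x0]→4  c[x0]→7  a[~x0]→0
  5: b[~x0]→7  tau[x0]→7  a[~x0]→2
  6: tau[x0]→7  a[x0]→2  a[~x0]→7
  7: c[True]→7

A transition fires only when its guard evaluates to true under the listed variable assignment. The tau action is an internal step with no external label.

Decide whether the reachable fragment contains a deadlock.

Reach set: {0,2,3}
  0: c→0  tau→3  [2 out]
  2: c→0  [1 out]
  3: b→2  [1 out]

Answer: DEADLOCK-FREE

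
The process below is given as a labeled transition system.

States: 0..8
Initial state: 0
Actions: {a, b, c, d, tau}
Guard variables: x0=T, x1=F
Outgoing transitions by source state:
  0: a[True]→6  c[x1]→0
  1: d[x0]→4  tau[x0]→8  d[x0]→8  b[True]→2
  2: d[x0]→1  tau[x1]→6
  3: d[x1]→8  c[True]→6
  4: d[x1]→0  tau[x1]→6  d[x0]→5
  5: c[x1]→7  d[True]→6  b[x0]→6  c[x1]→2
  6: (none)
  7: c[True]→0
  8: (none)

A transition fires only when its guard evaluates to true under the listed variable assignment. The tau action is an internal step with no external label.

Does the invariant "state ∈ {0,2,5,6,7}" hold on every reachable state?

Answer: INVARIANT HOLDS

Analysis:
Safe = {0,2,5,6,7}
R = {0,6}
  0: ✓
  6: ✓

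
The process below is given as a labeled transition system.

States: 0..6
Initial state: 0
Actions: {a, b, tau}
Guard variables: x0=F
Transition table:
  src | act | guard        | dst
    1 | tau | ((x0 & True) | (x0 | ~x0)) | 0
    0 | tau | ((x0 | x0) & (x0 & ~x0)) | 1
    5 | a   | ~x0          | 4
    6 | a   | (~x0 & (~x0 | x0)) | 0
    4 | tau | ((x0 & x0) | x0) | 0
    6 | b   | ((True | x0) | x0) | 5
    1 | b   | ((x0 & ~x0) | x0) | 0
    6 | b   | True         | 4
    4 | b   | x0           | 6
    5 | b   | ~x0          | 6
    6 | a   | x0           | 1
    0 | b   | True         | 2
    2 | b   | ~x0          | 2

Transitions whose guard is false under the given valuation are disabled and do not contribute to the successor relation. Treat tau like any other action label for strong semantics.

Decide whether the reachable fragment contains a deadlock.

Reachable = {0,2}
  0: b→2  [1 out]
  2: b→2  [1 out]

Answer: DEADLOCK-FREE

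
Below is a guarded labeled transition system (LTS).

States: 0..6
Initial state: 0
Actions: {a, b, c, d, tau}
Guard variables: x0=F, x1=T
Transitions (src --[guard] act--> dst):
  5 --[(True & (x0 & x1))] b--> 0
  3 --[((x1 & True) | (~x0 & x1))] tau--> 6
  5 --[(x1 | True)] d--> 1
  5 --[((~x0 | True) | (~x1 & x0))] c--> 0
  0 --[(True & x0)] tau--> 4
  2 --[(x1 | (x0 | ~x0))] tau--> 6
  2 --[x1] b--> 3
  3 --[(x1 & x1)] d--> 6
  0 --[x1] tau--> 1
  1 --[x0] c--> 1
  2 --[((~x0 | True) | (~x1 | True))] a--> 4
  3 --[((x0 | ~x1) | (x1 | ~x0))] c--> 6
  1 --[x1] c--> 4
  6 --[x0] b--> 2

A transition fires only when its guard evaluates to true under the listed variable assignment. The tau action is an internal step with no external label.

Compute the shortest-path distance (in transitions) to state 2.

Layered search for 2:
  Layer 0: {0}
  Layer 1: {1}
  Layer 2: {4}
2 never appears.

Answer: UNREACHABLE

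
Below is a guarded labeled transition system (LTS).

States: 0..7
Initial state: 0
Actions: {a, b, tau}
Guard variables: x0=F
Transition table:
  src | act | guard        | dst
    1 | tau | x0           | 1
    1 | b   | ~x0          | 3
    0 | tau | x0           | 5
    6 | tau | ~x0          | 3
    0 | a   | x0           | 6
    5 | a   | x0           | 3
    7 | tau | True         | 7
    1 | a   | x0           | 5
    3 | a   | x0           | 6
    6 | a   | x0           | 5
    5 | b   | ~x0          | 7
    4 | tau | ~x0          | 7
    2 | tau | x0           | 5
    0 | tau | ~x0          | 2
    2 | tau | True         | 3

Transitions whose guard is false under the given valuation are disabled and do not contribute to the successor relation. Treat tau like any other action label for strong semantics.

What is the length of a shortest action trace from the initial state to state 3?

Answer: 2

Trace:
Layered search for 3:
  L0 = {0}
  L1 = {2}
  L2 = {3}
depth(3)=2, e.g. tau·tau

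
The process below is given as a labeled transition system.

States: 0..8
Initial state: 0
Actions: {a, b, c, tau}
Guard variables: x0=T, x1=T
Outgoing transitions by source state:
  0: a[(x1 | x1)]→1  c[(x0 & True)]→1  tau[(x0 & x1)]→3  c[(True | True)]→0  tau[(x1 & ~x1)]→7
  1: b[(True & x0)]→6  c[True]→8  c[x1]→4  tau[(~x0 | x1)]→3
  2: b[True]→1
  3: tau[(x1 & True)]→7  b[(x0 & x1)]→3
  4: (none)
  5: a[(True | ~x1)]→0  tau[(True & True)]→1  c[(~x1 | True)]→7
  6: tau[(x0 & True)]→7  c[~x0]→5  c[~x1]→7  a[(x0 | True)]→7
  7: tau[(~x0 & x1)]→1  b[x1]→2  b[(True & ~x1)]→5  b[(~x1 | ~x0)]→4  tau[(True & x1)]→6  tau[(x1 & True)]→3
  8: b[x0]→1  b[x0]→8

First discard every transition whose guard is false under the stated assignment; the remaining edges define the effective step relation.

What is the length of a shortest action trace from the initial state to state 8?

Layered search for 8:
  depth 0: {0}
  depth 1: {1,3}
  depth 2: {4,6,7,8}
8 enters at depth 2; path a·c

Answer: 2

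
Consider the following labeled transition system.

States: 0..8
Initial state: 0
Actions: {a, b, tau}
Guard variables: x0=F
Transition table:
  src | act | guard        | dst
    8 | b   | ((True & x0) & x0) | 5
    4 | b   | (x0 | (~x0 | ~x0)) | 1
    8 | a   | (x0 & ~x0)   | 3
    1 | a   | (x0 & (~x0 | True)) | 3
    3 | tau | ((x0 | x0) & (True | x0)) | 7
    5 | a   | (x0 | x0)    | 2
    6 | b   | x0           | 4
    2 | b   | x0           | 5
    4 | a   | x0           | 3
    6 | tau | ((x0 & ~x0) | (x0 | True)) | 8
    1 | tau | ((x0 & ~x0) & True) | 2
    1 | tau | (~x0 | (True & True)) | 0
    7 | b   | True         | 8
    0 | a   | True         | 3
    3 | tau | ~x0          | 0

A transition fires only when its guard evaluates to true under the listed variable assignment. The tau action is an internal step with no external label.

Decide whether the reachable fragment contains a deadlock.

Reachable = {0,3}
  0: a→3  [1 exit(s)]
  3: tau→0  [1 exit(s)]

Answer: DEADLOCK-FREE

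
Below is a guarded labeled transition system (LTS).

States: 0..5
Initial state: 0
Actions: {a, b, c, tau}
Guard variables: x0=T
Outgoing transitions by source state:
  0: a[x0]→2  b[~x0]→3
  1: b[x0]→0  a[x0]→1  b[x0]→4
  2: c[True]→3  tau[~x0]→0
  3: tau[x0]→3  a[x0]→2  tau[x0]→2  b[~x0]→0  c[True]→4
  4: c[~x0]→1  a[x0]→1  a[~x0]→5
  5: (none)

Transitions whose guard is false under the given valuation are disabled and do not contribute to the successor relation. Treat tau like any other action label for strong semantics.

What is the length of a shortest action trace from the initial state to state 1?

BFS to 1:
  depth 0: {0}
  depth 1: {2}
  depth 2: {3}
  depth 3: {4}
  depth 4: {1}
depth(1)=4, e.g. a·c·c·a

Answer: 4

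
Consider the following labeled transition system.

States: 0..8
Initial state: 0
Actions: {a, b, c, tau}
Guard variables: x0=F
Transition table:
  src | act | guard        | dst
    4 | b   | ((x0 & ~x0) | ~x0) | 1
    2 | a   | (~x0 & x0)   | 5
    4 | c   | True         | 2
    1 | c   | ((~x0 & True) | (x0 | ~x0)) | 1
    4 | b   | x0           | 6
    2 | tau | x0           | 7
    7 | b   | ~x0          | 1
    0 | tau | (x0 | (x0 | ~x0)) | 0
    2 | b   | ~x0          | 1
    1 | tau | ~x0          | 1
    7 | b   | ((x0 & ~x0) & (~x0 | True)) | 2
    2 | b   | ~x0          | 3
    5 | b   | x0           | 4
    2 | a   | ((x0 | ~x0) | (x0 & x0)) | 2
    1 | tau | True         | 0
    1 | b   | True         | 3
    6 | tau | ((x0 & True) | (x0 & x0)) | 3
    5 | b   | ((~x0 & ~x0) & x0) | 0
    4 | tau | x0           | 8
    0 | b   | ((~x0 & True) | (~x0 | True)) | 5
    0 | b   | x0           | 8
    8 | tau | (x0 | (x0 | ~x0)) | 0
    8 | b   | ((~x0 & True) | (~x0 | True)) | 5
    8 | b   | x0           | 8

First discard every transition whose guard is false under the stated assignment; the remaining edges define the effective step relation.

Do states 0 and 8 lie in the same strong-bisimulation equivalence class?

Answer: BISIMILAR

Analysis:
Refine partition for ~:
  π0 = {{0,1,2,3,4,5,6,7,8}}
  π1 = {{0,8},{1},{2},{3,5,6},{4},{7}}
stable after 2 split(s): 6 block(s)
class of 0: {0,8}; class of 8: {0,8}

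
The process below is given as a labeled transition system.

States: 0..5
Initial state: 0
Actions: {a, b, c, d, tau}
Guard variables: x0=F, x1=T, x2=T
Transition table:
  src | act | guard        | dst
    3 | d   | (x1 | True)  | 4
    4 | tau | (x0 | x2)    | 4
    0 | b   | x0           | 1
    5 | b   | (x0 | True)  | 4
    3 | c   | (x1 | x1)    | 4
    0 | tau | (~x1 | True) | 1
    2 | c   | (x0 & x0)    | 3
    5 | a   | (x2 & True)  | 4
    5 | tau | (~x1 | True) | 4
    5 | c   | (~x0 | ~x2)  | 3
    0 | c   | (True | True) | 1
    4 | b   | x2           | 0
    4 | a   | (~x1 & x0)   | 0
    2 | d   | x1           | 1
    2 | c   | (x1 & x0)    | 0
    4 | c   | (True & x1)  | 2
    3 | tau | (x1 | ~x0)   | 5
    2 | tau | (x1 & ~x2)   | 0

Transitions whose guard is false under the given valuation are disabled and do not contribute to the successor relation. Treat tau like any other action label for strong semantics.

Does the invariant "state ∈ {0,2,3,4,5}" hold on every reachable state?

Answer: INVARIANT VIOLATED at state 1

Analysis:
Safe = {0,2,3,4,5}
Reachable = {0,1}
  0: ok
  1: ✗ unsafe
witness against invariant: tau → 1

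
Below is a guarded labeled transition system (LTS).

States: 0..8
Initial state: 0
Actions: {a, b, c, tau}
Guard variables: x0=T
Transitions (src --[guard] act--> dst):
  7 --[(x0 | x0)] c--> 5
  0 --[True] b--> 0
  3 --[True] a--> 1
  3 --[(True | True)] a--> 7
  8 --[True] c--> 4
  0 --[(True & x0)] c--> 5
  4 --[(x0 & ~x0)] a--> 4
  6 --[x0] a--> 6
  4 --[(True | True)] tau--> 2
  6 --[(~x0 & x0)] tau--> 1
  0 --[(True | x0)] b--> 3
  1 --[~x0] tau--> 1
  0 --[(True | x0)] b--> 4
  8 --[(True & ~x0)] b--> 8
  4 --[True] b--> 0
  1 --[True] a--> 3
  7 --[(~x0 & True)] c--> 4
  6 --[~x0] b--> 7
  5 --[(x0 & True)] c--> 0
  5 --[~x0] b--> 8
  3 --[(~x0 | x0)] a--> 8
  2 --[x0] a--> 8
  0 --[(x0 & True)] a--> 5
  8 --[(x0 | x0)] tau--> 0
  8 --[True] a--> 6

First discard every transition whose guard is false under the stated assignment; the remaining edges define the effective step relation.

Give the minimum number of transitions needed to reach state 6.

Answer: 3

Working:
Breadth-first toward 6:
  depth 0: {0}
  depth 1: {3,4,5}
  depth 2: {1,2,7,8}
  depth 3: {6}
6 enters at depth 3; path b·a·a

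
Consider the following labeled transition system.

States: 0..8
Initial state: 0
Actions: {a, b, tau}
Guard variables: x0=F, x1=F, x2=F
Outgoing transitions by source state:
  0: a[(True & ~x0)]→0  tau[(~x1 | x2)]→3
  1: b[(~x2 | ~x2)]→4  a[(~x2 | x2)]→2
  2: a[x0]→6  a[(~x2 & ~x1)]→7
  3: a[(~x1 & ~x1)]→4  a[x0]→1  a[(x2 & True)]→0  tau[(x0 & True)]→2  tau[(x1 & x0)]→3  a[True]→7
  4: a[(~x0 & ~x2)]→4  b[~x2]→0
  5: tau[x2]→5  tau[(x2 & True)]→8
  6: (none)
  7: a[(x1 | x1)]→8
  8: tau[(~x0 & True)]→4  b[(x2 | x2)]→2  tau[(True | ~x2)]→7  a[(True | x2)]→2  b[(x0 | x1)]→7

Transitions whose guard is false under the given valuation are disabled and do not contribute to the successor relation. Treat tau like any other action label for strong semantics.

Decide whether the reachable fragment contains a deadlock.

R = {0,3,4,7}
  0: a→0  tau→3  [deg 2]
  3: a→4  a→7  [deg 2]
  4: a→4  b→0  [deg 2]
  7: ∅  [no exit]
Path to 7: tau·a

Answer: DEADLOCK at state 7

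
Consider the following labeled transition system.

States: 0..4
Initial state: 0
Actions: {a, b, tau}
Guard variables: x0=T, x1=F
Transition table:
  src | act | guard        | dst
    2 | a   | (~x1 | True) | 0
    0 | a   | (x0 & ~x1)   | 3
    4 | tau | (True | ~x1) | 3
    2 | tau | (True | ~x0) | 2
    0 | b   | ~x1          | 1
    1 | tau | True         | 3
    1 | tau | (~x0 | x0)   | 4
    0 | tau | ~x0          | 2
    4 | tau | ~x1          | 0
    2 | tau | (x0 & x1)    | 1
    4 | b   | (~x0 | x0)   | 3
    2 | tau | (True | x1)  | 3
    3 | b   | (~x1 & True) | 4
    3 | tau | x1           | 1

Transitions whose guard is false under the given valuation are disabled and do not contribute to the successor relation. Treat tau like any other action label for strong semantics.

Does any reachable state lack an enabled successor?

Answer: DEADLOCK-FREE

Analysis:
Reachable = {0,1,3,4}
  0: a→3  b→1  [2 exit(s)]
  1: tau→3  tau→4  [2 exit(s)]
  3: b→4  [1 exit(s)]
  4: b→3  tau→0  tau→3  [3 exit(s)]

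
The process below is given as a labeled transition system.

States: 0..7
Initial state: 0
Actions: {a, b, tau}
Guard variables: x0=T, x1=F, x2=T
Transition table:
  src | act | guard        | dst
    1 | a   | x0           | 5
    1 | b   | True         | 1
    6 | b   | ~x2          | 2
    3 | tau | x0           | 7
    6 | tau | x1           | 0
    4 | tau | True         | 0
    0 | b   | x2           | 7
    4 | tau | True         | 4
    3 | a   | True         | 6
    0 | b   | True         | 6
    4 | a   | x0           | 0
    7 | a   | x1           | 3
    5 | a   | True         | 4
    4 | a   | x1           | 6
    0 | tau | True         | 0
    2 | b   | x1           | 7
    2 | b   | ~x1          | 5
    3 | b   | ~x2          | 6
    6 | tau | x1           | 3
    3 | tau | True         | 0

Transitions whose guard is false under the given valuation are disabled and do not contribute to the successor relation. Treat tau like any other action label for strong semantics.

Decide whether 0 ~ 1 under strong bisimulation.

Answer: NOT BISIMILAR

Analysis:
Bisimulation quotient by refinement:
  P[0] = {{0,1,2,3,4,5,6,7}}
  P[1] = {{0},{1},{2},{3,4},{5},{6,7}}
  P[2] = {{0},{1},{2},{3},{4},{5},{6,7}}
Fixed point at round 3; 7 class(es).
[0]={0}  [1]={1}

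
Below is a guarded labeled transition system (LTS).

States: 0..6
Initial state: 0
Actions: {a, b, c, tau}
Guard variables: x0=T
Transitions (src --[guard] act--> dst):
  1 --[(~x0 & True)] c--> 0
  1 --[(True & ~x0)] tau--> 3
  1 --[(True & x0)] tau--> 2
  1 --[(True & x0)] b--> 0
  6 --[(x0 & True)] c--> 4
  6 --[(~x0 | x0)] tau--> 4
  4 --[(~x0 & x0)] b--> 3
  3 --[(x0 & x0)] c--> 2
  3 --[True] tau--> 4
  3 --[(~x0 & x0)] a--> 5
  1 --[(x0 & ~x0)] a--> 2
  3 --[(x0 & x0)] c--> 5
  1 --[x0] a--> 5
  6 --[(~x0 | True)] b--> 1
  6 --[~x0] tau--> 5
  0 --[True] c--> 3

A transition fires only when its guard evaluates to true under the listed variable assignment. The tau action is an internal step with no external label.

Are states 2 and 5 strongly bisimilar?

Compute ~ classes (split until stable):
  round 0: {{0,1,2,3,4,5,6}}
  round 1: {{0},{1},{2,4,5},{3},{6}}
Fixed point at round 2; 5 class(es).
2∈{2,4,5}, 5∈{2,4,5}

Answer: BISIMILAR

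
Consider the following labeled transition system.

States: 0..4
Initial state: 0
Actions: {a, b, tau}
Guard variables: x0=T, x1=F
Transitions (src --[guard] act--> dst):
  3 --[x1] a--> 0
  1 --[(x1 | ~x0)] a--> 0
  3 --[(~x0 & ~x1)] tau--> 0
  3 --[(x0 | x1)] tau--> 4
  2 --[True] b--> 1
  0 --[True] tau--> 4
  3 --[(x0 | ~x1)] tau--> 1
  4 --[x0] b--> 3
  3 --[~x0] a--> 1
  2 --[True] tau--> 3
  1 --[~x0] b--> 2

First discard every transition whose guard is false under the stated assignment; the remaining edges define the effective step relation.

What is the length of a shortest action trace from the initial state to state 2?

Layered search for 2:
  depth 0: {0}
  depth 1: {4}
  depth 2: {3}
  depth 3: {1}
2 never appears.

Answer: UNREACHABLE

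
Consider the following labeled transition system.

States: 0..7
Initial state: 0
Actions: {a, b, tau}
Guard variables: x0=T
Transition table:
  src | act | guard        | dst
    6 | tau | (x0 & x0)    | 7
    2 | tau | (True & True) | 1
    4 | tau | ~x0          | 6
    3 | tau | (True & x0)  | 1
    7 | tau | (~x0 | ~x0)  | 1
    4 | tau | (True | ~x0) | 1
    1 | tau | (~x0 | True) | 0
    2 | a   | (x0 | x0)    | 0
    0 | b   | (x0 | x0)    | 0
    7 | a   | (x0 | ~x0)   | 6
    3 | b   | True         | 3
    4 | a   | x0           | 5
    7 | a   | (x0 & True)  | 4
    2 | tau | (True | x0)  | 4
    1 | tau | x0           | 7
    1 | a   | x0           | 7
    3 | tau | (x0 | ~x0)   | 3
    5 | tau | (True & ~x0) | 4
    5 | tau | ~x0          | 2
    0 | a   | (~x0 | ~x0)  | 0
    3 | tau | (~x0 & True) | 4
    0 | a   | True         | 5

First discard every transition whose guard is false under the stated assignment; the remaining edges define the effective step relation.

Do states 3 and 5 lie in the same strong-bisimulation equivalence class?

Compute ~ classes (split until stable):
  π0 = {{0,1,2,3,4,5,6,7}}
  π1 = {{0},{1,2,4},{3},{5},{6},{7}}
  π2 = {{0},{1},{2},{3},{4},{5},{6},{7}}
Fixed point at round 3; 8 class(es).
[3]={3}  [5]={5}

Answer: NOT BISIMILAR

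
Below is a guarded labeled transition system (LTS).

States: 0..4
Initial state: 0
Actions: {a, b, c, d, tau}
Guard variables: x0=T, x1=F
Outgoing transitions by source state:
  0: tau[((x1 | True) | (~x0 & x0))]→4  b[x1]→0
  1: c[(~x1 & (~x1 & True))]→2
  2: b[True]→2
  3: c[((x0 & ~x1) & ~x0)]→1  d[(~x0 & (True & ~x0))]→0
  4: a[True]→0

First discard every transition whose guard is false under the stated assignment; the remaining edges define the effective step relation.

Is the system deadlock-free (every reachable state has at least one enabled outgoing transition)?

Answer: DEADLOCK-FREE

Analysis:
Reach set: {0,4}
  0: tau→4  [1 out]
  4: a→0  [1 out]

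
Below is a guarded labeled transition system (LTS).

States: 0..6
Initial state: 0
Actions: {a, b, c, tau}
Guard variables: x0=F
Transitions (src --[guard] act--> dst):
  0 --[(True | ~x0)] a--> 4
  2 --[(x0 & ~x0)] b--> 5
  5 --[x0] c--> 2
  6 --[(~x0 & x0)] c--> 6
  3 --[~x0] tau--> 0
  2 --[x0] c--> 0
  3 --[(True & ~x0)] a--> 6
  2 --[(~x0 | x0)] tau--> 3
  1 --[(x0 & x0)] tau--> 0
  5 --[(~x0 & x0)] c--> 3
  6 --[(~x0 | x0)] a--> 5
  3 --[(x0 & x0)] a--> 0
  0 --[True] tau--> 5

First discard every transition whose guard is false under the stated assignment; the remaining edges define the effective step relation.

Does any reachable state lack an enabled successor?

Answer: DEADLOCK at state 4

Analysis:
Reach set: {0,4,5}
  0: a→4  tau→5  [2 out]
  4: ∅  [no exit]
  5: ∅  [no exit]
Path to 4: a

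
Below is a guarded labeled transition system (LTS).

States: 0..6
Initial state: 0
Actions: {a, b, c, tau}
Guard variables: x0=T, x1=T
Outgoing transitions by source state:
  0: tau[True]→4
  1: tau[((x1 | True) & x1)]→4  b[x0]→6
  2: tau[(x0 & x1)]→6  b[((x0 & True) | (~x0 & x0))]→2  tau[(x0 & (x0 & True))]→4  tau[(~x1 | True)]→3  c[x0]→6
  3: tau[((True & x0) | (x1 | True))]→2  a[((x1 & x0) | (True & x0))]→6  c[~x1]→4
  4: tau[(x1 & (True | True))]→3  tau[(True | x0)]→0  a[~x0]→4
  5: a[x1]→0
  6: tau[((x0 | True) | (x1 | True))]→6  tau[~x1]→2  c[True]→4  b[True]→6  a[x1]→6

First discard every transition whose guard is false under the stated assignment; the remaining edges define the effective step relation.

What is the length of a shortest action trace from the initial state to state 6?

Answer: 3

Trace:
BFS to 6:
  L0 = {0}
  L1 = {4}
  L2 = {3}
  L3 = {2,6}
depth(6)=3, e.g. tau·tau·a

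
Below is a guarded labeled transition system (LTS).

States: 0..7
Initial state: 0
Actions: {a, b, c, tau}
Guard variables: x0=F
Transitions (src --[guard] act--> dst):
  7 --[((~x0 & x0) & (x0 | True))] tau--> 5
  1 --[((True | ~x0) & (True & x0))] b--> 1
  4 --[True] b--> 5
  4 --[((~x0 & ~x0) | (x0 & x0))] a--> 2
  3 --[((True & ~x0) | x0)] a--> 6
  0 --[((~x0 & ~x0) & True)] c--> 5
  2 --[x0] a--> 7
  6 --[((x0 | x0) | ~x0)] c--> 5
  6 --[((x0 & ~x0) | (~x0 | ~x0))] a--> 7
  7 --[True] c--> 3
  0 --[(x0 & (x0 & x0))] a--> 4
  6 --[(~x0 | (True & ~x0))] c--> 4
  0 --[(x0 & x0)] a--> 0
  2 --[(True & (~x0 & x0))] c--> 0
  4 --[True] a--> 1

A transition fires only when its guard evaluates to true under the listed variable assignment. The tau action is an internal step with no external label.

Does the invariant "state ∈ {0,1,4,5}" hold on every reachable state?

Answer: INVARIANT HOLDS

Working:
Safe = {0,1,4,5}
Reachable = {0,5}
  0: ok
  5: ok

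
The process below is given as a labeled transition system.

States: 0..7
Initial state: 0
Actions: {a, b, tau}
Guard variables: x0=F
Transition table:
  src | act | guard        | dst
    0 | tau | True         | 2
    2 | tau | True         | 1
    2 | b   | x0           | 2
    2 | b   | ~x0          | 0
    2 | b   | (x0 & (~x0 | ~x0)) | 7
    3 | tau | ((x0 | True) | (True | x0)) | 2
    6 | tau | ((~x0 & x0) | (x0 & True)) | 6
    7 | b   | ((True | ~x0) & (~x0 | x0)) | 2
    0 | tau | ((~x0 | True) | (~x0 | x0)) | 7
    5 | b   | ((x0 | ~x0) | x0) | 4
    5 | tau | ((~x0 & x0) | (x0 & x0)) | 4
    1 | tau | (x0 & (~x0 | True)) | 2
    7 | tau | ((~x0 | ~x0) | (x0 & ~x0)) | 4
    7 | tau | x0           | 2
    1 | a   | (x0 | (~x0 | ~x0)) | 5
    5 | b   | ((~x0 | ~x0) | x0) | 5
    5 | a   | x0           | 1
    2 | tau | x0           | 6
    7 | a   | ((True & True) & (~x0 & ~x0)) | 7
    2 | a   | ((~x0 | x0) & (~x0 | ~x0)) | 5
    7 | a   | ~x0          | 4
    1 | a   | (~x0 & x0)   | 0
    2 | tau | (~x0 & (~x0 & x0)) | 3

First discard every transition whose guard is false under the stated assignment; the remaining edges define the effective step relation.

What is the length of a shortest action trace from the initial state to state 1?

Breadth-first toward 1:
  depth 0: {0}
  depth 1: {2,7}
  depth 2: {1,4,5}
1 enters at depth 2; path tau·tau

Answer: 2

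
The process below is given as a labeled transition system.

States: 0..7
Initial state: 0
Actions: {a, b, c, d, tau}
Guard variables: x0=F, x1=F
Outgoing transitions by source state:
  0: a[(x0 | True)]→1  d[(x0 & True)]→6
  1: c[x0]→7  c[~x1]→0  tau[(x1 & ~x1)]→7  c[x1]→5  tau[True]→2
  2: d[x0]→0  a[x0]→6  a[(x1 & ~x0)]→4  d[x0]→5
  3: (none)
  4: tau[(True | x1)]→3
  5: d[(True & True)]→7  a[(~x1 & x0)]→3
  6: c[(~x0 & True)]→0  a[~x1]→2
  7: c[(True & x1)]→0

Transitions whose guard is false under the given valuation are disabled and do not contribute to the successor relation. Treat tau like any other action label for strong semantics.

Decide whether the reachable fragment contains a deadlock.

R = {0,1,2}
  0: a→1  [1 exit(s)]
  1: c→0  tau→2  [2 exit(s)]
  2: ∅  [STUCK]
trace reaching 2: a·tau

Answer: DEADLOCK at state 2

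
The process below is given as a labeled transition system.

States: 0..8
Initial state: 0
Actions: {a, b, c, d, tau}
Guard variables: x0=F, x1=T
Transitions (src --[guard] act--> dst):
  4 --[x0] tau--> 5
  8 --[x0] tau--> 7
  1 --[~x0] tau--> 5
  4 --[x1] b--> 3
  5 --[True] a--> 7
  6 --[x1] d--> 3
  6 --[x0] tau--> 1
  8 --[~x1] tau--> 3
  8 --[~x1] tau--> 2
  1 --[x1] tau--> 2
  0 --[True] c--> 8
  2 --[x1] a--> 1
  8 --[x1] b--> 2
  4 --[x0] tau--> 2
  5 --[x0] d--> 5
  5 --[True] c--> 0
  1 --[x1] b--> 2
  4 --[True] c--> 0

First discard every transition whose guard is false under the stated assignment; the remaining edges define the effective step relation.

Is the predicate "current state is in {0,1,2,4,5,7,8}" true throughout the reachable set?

Answer: INVARIANT HOLDS

Analysis:
Allowed set {0,1,2,4,5,7,8}
R = {0,1,2,5,7,8}
  0: ok
  1: ok
  2: ok
  5: ok
  7: ok
  8: ok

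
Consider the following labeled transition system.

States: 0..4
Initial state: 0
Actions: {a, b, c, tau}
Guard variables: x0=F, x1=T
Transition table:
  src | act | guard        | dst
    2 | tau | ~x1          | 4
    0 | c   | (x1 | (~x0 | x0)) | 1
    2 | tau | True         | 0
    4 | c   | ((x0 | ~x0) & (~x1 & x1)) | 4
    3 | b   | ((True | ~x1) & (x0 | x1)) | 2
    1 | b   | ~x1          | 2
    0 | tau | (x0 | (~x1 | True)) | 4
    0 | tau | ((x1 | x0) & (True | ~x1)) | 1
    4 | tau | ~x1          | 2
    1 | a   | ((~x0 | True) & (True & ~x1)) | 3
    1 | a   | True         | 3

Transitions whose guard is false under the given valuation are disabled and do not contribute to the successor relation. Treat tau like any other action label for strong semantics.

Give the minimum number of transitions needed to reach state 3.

Breadth-first toward 3:
  Layer 0: {0}
  Layer 1: {1,4}
  Layer 2: {3}
first hit 3 at d=2 via c·a

Answer: 2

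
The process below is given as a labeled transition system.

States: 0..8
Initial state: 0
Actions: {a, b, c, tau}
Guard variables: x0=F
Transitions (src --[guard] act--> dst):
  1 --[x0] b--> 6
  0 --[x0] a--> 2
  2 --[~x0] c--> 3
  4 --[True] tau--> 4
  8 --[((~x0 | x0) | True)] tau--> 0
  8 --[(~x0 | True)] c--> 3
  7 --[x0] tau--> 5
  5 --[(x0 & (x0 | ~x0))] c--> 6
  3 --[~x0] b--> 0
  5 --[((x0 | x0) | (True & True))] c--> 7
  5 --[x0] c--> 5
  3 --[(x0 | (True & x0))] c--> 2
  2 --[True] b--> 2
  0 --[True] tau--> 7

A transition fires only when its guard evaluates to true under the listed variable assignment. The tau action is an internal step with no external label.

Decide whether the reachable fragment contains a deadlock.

Reach set: {0,7}
  0: tau→7  [1 out]
  7: ∅  [STUCK]
trace reaching 7: tau

Answer: DEADLOCK at state 7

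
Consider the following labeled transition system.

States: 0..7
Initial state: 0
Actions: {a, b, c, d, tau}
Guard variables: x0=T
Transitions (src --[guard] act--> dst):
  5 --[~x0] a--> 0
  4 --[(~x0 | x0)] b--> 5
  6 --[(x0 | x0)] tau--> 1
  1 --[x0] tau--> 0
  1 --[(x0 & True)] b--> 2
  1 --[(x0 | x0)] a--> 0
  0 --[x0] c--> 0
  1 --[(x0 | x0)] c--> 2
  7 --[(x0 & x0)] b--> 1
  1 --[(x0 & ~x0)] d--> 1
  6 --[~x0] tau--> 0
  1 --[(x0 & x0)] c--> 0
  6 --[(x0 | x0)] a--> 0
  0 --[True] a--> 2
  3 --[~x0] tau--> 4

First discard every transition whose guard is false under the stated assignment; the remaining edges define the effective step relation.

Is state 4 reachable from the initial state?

Answer: UNREACHABLE

Trace:
11 transition(s) survive guard evaluation.
depth 0: {0}
depth 1: {2}  cumulative {0,2}
Reach set: {0,2}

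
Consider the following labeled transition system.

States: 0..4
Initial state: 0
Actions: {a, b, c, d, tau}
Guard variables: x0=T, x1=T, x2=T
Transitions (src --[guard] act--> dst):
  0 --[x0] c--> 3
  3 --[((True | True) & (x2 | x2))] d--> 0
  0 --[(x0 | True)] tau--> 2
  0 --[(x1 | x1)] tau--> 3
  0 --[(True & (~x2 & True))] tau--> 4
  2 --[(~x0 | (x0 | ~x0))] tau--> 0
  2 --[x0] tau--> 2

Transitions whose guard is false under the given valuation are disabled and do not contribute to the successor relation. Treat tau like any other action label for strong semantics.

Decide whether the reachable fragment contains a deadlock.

Answer: DEADLOCK-FREE

Working:
Reach set: {0,2,3}
  0: c→3  tau→2  tau→3  [3 out]
  2: tau→0  tau→2  [2 out]
  3: d→0  [1 out]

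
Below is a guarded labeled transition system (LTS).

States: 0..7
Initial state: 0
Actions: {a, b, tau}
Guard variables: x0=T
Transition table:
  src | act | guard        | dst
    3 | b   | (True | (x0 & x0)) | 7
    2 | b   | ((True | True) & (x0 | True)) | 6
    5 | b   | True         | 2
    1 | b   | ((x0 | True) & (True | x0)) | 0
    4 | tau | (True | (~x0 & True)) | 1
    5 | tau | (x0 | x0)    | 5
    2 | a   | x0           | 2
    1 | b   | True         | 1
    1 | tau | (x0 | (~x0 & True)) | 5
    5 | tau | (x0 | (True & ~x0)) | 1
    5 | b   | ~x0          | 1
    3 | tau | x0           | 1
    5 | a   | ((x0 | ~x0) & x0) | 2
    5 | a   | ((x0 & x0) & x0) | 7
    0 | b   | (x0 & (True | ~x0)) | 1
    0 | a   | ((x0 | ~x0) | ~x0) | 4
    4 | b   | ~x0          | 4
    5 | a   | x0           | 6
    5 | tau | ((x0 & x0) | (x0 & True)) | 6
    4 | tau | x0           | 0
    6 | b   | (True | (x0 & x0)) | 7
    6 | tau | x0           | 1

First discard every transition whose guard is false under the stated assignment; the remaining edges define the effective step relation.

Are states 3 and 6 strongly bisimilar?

Answer: BISIMILAR

Working:
Compute ~ classes (split until stable):
  P[0] = {{0,1,2,3,4,5,6,7}}
  P[1] = {{0,2},{1,3,6},{4},{5},{7}}
  P[2] = {{0},{1},{2},{3,6},{4},{5},{7}}
stable after 3 split(s): 7 block(s)
[3]={3,6}  [6]={3,6}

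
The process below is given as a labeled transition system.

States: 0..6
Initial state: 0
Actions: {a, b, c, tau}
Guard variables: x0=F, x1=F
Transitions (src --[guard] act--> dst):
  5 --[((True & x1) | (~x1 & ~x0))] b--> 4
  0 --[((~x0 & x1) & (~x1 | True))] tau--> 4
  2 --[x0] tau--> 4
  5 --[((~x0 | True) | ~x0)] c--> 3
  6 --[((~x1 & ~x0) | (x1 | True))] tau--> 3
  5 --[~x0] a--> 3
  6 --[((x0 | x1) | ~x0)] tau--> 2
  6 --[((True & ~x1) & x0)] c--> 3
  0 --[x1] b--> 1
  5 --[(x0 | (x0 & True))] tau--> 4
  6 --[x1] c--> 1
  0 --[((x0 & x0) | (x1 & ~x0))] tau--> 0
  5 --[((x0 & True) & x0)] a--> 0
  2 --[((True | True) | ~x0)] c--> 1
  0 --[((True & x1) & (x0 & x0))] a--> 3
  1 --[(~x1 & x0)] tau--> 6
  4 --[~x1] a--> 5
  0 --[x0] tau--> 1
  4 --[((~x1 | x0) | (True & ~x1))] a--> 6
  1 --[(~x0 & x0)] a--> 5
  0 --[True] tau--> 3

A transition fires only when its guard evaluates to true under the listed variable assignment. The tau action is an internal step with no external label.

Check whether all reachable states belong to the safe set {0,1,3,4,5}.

Safe = {0,1,3,4,5}
Reachable = {0,3}
  0: ok
  3: ok

Answer: INVARIANT HOLDS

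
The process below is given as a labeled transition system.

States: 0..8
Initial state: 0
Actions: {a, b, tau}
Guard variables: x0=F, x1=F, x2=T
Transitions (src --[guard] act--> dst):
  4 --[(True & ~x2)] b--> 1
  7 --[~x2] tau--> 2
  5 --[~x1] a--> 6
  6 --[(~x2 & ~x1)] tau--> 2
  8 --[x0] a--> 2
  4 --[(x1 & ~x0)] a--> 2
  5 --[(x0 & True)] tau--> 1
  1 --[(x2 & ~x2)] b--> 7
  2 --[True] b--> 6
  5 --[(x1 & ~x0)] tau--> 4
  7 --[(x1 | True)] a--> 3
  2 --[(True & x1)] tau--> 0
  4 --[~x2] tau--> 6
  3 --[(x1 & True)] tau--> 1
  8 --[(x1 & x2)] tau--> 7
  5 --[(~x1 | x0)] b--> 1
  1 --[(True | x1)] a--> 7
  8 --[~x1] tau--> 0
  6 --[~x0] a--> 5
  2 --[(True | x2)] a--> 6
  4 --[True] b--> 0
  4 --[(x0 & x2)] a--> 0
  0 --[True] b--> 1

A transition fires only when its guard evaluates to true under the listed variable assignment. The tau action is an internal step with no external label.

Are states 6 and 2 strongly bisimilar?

Answer: NOT BISIMILAR

Working:
Refine partition for ~:
  round 0: {{0,1,2,3,4,5,6,7,8}}
  round 1: {{0,4},{1,6,7},{2,5},{3},{8}}
  round 2: {{0},{1},{2,5},{3},{4},{6},{7},{8}}
  round 3: {{0},{1},{2},{3},{4},{5},{6},{7},{8}}
Fixed point at round 4; 9 class(es).
[6]={6}  [2]={2}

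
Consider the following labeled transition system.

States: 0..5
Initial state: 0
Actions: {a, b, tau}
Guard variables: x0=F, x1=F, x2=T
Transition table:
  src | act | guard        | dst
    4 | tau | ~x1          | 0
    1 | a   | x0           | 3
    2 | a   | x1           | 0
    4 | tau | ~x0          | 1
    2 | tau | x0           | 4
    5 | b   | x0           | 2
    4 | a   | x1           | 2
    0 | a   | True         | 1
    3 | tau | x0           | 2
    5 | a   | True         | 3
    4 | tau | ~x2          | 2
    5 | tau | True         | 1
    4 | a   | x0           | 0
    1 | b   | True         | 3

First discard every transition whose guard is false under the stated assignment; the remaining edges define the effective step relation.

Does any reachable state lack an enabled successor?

Answer: DEADLOCK at state 3

Working:
R = {0,1,3}
  0: a→1  [1 out]
  1: b→3  [1 out]
  3: ∅  [STUCK]
witness 3: a·b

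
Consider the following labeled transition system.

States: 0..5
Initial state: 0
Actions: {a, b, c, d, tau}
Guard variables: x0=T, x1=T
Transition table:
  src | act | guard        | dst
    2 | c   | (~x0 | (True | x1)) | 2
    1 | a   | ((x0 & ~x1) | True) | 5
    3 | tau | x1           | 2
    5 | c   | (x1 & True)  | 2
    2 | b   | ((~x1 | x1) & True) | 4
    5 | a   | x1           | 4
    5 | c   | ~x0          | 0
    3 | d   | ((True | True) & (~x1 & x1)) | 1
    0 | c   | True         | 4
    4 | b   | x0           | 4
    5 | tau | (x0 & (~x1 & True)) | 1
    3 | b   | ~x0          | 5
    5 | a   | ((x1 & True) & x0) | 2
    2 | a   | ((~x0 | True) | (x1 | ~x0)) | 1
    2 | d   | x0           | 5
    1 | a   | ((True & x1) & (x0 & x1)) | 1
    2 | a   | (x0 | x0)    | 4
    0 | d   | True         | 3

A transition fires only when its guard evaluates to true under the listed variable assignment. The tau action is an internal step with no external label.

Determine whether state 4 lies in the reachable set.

Answer: REACHABLE

Analysis:
14 transition(s) survive guard evaluation.
depth 0: {0}
depth 1: {3,4}  cumulative {0,3,4}
depth 2: {2}  cumulative {0,2,3,4}
depth 3: {1,5}  cumulative {0,1,2,3,4,5}
Reachable = {0,1,2,3,4,5}
witness 4: c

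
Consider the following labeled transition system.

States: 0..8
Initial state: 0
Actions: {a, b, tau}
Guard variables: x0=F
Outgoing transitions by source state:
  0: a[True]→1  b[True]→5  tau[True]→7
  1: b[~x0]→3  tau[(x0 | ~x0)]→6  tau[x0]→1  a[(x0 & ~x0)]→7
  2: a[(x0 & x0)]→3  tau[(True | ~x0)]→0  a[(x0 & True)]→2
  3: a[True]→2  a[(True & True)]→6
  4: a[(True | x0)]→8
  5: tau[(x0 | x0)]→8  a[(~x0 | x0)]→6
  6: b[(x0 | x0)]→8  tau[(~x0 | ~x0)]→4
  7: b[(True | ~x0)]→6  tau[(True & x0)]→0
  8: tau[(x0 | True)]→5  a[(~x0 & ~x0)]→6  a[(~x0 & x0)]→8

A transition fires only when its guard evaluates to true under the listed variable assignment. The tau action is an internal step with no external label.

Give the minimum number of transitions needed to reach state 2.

Breadth-first toward 2:
  depth 0: {0}
  depth 1: {1,5,7}
  depth 2: {3,6}
  depth 3: {2,4}
2 enters at depth 3; path a·b·a

Answer: 3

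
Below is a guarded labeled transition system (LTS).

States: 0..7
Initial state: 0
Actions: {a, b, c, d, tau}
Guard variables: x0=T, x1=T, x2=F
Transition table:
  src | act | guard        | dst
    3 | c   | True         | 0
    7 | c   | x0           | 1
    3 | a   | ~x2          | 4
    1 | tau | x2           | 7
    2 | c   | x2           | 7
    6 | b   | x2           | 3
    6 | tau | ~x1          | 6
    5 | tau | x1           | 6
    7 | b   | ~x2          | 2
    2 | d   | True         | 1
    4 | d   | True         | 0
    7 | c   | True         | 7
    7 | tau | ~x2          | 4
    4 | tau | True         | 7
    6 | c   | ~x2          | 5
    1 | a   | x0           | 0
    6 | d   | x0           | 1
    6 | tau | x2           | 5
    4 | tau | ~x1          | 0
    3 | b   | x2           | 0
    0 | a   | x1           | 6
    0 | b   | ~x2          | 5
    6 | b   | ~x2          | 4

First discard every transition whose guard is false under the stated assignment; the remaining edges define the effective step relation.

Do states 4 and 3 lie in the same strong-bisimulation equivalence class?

Answer: NOT BISIMILAR

Working:
Refine partition for ~:
  P[0] = {{0,1,2,3,4,5,6,7}}
  P[1] = {{0},{1},{2},{3},{4},{5},{6},{7}}
stable after 2 split(s): 8 block(s)
4∈{4}, 3∈{3}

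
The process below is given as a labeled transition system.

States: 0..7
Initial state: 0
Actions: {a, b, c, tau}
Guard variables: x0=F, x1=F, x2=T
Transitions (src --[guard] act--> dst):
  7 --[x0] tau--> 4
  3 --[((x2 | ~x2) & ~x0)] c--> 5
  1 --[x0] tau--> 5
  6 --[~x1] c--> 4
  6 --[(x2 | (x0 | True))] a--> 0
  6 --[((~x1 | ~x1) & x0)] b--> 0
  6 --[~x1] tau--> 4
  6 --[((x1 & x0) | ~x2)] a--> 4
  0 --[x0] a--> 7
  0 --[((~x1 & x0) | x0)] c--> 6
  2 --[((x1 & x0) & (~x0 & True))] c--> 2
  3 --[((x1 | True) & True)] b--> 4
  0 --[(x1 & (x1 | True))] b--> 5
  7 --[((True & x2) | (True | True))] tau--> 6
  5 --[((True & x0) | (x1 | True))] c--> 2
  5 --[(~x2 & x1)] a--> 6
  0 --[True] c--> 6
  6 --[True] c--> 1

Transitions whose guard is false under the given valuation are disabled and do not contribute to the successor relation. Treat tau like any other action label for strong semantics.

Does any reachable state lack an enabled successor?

Answer: DEADLOCK at state 1

Analysis:
Reachable = {0,1,4,6}
  0: c→6  [1 out]
  1: ∅  [deadlock]
  4: ∅  [deadlock]
  6: a→0  c→1  c→4  tau→4  [4 out]
Path to 1: c·c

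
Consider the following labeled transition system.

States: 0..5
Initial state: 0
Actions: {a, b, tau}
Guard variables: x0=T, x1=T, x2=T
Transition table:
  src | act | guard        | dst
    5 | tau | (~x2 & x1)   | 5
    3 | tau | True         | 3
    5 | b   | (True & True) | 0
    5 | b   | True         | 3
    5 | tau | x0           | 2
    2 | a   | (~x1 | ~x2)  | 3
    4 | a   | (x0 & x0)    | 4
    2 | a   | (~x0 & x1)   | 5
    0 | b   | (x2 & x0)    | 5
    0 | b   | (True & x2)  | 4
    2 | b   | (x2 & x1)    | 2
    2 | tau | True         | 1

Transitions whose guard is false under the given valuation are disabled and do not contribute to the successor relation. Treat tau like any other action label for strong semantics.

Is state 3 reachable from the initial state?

9 transition(s) survive guard evaluation.
depth 0: {0}
depth 1: {4,5}  total {0,4,5}
depth 2: {2,3}  total {0,2,3,4,5}
depth 3: {1}  total {0,1,2,3,4,5}
R = {0,1,2,3,4,5}
witness 3: b·b

Answer: REACHABLE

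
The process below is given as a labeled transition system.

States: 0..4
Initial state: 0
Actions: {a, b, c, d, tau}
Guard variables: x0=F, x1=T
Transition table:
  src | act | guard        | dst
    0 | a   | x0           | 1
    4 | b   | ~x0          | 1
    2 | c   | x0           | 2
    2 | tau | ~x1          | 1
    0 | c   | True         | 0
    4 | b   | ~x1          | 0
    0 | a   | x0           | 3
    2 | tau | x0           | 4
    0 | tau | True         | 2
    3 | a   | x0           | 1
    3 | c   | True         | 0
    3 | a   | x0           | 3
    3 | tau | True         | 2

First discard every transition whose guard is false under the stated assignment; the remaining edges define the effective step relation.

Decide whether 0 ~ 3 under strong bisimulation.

Bisimulation quotient by refinement:
  π0 = {{0,1,2,3,4}}
  π1 = {{0,3},{1,2},{4}}
stable after 2 split(s): 3 block(s)
0∈{0,3}, 3∈{0,3}

Answer: BISIMILAR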